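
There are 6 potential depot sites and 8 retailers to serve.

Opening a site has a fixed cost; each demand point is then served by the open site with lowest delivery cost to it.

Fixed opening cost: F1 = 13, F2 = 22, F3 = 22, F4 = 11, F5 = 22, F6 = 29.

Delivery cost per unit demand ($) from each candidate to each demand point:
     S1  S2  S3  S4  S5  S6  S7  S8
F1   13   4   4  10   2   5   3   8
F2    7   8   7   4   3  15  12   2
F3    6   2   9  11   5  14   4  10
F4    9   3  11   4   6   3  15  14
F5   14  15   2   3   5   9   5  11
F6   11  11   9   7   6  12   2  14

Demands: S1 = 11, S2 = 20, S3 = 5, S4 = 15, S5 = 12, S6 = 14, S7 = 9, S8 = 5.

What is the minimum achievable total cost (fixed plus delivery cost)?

Open {F1, F2, F3, F4, F5}: assign each demand point to its cheapest open site.
  S1→F3 11×6=66, S2→F3 20×2=40, S3→F5 5×2=10, S4→F5 15×3=45, S5→F1 12×2=24, S6→F4 14×3=42, S7→F1 9×3=27, S8→F2 5×2=10
  delivery cost 264, fixed 90 → total 354.
Compare {F1, F2, F3, F4}: delivery cost 289 + fixed 68 = 357.
Compare {F1, F3, F4, F5}: delivery cost 294 + fixed 68 = 362.
Compare {F2, F3, F4, F5}: delivery cost 285 + fixed 77 = 362.
All other subsets cost ≥ 357. Minimum total cost: 354.

354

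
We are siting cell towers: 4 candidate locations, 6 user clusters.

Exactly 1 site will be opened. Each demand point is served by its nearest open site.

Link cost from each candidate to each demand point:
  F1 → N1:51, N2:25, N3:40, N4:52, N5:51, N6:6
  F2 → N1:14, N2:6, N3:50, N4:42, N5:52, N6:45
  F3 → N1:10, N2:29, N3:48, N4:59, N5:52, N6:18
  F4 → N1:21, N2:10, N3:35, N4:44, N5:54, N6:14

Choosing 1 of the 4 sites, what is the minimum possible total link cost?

Open {F4}.
  N1→F4 21, N2→F4 10, N3→F4 35, N4→F4 44, N5→F4 54, N6→F4 14  ⇒ total 178.
Compare {F2}: total 209.
Compare {F3}: total 216.
No size-1 selection does better; minimum is 178.

178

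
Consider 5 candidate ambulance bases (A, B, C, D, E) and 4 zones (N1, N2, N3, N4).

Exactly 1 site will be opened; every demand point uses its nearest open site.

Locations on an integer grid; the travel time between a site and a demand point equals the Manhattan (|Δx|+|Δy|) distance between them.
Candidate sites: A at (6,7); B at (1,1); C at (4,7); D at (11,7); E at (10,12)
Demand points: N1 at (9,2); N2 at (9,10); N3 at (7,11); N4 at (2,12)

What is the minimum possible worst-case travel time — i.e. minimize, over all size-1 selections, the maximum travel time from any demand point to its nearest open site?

9

Open {A}.
  Farthest demand point is N4 at travel time 9 (to A); all others are ≤ 9.
With {C} the worst case is 10.
With {E} the worst case is 11.
No size-1 selection achieves below 9.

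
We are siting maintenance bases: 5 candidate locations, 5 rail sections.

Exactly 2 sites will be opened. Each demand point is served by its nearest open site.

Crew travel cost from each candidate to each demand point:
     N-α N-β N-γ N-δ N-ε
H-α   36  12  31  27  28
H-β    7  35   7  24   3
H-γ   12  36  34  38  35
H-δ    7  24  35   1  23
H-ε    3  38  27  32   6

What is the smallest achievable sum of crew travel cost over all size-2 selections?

42

Open {H-β, H-δ}.
  N-α→H-β 7, N-β→H-δ 24, N-γ→H-β 7, N-δ→H-δ 1, N-ε→H-β 3  ⇒ total 42.
Compare {H-α, H-β}: total 53.
Compare {H-δ, H-ε}: total 61.
No size-2 selection does better; minimum is 42.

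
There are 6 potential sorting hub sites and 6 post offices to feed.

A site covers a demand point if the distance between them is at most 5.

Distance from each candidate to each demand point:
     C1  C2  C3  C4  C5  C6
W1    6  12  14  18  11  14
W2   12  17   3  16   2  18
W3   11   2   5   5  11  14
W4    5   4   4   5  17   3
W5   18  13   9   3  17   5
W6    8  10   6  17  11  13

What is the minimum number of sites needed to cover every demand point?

2

Coverage sets (demand points within 5 of each site):
  W1: {}
  W2: {C3, C5}
  W3: {C2, C3, C4}
  W4: {C1, C2, C3, C4, C6}
  W5: {C4, C6}
  W6: {}
No single site covers all 6 demand points.
But {W2, W4} covers everything, so the minimum is 2.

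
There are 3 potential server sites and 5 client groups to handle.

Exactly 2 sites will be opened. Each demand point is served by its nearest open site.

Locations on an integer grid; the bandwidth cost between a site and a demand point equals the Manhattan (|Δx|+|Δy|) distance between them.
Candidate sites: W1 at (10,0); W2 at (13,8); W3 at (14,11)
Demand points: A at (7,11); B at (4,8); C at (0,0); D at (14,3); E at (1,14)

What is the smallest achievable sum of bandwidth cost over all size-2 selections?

52

Open {W1, W2}.
  A→W2 9, B→W2 9, C→W1 10, D→W2 6, E→W2 18  ⇒ total 52.
Compare {W1, W3}: total 53.
Compare {W2, W3}: total 59.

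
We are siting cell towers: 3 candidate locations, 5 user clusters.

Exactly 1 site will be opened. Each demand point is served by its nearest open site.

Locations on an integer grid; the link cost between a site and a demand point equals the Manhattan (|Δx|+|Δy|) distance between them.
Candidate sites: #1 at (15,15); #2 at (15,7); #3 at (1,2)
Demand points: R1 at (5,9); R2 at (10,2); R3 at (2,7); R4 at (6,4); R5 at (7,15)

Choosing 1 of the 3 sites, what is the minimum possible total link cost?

Open {#3}.
  R1→#3 11, R2→#3 9, R3→#3 6, R4→#3 7, R5→#3 19  ⇒ total 52.
Compare {#2}: total 63.
Compare {#1}: total 83.

52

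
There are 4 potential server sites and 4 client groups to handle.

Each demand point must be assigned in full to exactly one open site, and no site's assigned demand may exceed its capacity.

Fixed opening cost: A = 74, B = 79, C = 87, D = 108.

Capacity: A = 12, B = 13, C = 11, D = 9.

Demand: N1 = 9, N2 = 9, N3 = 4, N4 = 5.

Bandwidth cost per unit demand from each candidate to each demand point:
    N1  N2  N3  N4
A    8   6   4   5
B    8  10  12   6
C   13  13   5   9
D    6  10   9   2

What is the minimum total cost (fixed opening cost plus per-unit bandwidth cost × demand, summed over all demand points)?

431

Open {A, B, C}; cheapest assignment that respects the capacities:
  A (cap 12, load 9): N2 — cost 9×6 = 54
  B (cap 13, load 9): N1 — cost 9×8 = 72
  C (cap 11, load 9): N3, N4 — cost 4×5 + 5×9 = 65
  Shipping 191, fixed 240 → total 431.
  Any other capacity-feasible assignment to {A, B, C} ships for at least 191.
Compare {A, B, D}: its best feasible assignment gives total 433.
Compare {A, C, D}: its best feasible assignment gives total 442.
Every other set of open sites that can feasibly serve all demand totals ≥ 433 even under its best assignment. Minimum: 431.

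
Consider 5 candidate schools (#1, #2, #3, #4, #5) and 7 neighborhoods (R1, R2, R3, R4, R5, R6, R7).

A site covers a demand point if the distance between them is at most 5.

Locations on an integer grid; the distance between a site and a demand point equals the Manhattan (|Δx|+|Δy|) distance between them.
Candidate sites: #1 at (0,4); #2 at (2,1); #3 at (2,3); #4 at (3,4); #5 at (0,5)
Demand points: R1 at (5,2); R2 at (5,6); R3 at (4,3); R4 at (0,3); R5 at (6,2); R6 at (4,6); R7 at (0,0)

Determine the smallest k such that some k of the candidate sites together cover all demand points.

Coverage sets (demand points within 5 of each site):
  #1: {R3, R4, R7}
  #2: {R1, R3, R4, R5, R7}
  #3: {R1, R3, R4, R5, R6, R7}
  #4: {R1, R2, R3, R4, R5, R6}
  #5: {R4, R6, R7}
No single site covers all 7 demand points.
But {#1, #4} covers everything, so the minimum is 2.

2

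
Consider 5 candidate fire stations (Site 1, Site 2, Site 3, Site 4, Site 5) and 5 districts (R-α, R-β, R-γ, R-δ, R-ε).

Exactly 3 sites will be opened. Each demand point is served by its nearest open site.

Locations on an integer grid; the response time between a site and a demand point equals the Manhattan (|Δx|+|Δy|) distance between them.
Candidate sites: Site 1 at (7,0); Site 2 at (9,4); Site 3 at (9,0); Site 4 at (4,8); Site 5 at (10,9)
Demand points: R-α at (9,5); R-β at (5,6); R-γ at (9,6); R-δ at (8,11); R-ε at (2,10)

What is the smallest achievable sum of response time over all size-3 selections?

Open {Site 2, Site 4, Site 5}.
  R-α→Site 2 1, R-β→Site 4 3, R-γ→Site 2 2, R-δ→Site 5 4, R-ε→Site 4 4  ⇒ total 14.
Compare {Site 1, Site 2, Site 4}: total 17.
Compare {Site 2, Site 3, Site 4}: total 17.
No size-3 selection does better; minimum is 14.

14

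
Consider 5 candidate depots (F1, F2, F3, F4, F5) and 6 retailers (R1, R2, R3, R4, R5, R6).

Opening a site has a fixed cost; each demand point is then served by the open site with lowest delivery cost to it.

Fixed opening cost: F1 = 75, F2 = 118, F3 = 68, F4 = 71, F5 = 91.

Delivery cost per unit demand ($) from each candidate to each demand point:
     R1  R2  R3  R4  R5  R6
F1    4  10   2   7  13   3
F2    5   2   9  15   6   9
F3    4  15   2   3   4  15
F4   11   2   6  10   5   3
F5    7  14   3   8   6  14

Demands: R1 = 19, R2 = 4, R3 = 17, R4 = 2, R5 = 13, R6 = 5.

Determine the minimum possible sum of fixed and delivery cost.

330

Open {F3, F4}: assign each demand point to its cheapest open site.
  R1→F3 19×4=76, R2→F4 4×2=8, R3→F3 17×2=34, R4→F3 2×3=6, R5→F3 13×4=52, R6→F4 5×3=15
  delivery cost 191, fixed 139 → total 330.
Compare {F1, F4}: delivery cost 212 + fixed 146 = 358.
Compare {F1, F3}: delivery cost 223 + fixed 143 = 366.
Compare {F3}: delivery cost 303 + fixed 68 = 371.
All other subsets cost ≥ 358. Minimum total cost: 330.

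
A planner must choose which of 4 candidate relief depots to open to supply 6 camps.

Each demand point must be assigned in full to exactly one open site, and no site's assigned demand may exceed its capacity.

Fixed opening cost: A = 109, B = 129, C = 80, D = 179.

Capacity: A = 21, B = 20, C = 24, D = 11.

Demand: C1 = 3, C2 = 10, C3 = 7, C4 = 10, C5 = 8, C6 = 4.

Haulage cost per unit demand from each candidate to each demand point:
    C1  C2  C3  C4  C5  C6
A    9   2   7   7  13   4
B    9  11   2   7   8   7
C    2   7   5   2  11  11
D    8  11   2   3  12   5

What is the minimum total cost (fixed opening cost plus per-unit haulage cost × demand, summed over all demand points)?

Open {A, C}; cheapest assignment that respects the capacities:
  A (cap 21, load 21): C2, C3, C6 — cost 10×2 + 7×7 + 4×4 = 85
  C (cap 24, load 21): C1, C4, C5 — cost 3×2 + 10×2 + 8×11 = 114
  Shipping 199, fixed 189 → total 388.
  Any other capacity-feasible assignment to {A, C} ships for at least 199.
Compare {B, C}: its best feasible assignment gives total 411.
Compare {A, B, C}: its best feasible assignment gives total 458.
Every other set of open sites that can feasibly serve all demand totals ≥ 411 even under its best assignment. Minimum: 388.

388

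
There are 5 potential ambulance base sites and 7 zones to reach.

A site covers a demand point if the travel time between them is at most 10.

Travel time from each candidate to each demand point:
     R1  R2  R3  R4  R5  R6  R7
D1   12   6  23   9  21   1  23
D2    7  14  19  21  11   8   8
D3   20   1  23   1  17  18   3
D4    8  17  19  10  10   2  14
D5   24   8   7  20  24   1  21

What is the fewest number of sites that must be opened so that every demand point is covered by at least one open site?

Coverage sets (demand points within 10 of each site):
  D1: {R2, R4, R6}
  D2: {R1, R6, R7}
  D3: {R2, R4, R7}
  D4: {R1, R4, R5, R6}
  D5: {R2, R3, R6}
No 2 sites suffice: every size-2 union leaves at least one demand point uncovered.
But {D2, D4, D5} covers everything, so the minimum is 3.

3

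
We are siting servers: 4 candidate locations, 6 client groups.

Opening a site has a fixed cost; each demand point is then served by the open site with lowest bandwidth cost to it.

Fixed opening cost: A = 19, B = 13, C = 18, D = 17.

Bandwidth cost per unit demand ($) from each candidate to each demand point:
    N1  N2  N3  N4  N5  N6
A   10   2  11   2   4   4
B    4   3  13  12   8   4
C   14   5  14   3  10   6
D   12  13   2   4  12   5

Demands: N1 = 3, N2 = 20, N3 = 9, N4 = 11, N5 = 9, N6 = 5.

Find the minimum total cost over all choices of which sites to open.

Open {A, B, D}: assign each demand point to its cheapest open site.
  N1→B 3×4=12, N2→A 20×2=40, N3→D 9×2=18, N4→A 11×2=22, N5→A 9×4=36, N6→A 5×4=20
  bandwidth cost 148, fixed 49 → total 197.
Compare {A, D}: bandwidth cost 166 + fixed 36 = 202.
Compare {A, B, C, D}: bandwidth cost 148 + fixed 67 = 215.
Compare {A, C, D}: bandwidth cost 166 + fixed 54 = 220.
All other subsets cost ≥ 202. Minimum total cost: 197.

197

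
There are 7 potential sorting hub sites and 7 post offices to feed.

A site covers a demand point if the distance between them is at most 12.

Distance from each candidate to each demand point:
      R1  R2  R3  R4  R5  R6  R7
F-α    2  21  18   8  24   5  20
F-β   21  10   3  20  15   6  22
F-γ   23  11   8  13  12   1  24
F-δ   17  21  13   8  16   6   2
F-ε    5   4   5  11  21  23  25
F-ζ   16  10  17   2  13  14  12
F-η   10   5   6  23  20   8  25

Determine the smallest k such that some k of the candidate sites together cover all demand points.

3

Coverage sets (demand points within 12 of each site):
  F-α: {R1, R4, R6}
  F-β: {R2, R3, R6}
  F-γ: {R2, R3, R5, R6}
  F-δ: {R4, R6, R7}
  F-ε: {R1, R2, R3, R4}
  F-ζ: {R2, R4, R7}
  F-η: {R1, R2, R3, R6}
No 2 sites suffice: every size-2 union leaves at least one demand point uncovered.
But {F-α, F-γ, F-δ} covers everything, so the minimum is 3.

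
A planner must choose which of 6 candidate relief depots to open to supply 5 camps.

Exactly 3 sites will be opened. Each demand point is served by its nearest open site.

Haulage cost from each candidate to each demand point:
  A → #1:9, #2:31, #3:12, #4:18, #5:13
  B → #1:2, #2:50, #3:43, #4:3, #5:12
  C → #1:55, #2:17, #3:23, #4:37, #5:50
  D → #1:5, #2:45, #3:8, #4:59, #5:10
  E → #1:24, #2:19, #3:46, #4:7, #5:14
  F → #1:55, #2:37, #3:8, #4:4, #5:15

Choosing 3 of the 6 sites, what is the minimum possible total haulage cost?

40

Open {B, C, D}.
  #1→B 2, #2→C 17, #3→D 8, #4→B 3, #5→D 10  ⇒ total 40.
Compare {B, C, F}: total 42.
Compare {B, D, E}: total 42.
No size-3 selection does better; minimum is 40.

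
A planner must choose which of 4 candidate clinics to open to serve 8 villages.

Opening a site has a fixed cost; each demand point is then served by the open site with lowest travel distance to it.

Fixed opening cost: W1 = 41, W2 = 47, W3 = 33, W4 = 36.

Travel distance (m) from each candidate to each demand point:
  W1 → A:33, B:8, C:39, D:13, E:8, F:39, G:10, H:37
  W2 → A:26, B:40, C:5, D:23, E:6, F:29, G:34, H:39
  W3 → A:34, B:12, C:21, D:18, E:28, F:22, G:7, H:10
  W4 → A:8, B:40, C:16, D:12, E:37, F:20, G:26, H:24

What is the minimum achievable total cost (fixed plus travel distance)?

Open {W3, W4}: assign each demand point to its cheapest open site.
  A→W4 8, B→W3 12, C→W4 16, D→W4 12, E→W3 28, F→W4 20, G→W3 7, H→W3 10
  travel distance 113, fixed 69 → total 182.
Compare {W1, W4}: travel distance 106 + fixed 77 = 183.
Compare {W3}: travel distance 152 + fixed 33 = 185.
Compare {W2, W3}: travel distance 106 + fixed 80 = 186.
All other subsets cost ≥ 183. Minimum total cost: 182.

182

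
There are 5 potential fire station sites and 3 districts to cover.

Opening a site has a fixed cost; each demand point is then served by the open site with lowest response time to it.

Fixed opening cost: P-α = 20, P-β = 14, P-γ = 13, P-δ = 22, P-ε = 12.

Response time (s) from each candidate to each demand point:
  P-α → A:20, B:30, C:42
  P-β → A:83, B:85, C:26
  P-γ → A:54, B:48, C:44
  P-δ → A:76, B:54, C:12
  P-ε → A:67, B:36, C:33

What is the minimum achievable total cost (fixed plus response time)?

Open {P-α, P-δ}: assign each demand point to its cheapest open site.
  A→P-α 20, B→P-α 30, C→P-δ 12
  response time 62, fixed 42 → total 104.
Compare {P-α, P-β}: response time 76 + fixed 34 = 110.
Compare {P-α}: response time 92 + fixed 20 = 112.
Compare {P-α, P-ε}: response time 83 + fixed 32 = 115.
All other subsets cost ≥ 110. Minimum total cost: 104.

104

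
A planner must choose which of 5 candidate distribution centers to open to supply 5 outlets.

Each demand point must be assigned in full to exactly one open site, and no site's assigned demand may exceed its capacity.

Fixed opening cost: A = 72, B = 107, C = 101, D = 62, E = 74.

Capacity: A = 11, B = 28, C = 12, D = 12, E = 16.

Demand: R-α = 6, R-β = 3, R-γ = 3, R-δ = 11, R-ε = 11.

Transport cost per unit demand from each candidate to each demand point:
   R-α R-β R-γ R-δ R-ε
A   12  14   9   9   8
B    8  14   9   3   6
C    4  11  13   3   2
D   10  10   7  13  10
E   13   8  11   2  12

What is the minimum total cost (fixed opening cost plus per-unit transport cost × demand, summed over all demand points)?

367

Open {B, D}; cheapest assignment that respects the capacities:
  B (cap 28, load 28): R-α, R-δ, R-ε — cost 6×8 + 11×3 + 11×6 = 147
  D (cap 12, load 6): R-β, R-γ — cost 3×10 + 3×7 = 51
  Shipping 198, fixed 169 → total 367.
  Any other capacity-feasible assignment to {B, D} ships for at least 198.
Compare {B, E}: its best feasible assignment gives total 368.
Compare {B, C}: its best feasible assignment gives total 380.
Every other set of open sites that can feasibly serve all demand totals ≥ 368 even under its best assignment. Minimum: 367.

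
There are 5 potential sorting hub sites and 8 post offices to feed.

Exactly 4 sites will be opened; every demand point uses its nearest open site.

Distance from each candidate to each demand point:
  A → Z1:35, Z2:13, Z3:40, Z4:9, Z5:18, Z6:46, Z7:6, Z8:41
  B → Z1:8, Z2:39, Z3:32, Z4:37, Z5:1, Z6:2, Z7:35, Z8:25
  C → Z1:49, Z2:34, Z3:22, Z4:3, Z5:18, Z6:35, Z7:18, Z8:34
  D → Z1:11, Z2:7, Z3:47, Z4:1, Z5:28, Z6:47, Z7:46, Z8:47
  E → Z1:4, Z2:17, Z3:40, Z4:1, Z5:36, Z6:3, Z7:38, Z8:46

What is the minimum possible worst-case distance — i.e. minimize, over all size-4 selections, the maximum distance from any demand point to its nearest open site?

25

Open {A, B, C, D}.
  Farthest demand point is Z8 at distance 25 (to B); all others are ≤ 25.
With {A, B, C, E} the worst case is 25.
With {B, C, D, E} the worst case is 25.
No size-4 selection achieves below 25.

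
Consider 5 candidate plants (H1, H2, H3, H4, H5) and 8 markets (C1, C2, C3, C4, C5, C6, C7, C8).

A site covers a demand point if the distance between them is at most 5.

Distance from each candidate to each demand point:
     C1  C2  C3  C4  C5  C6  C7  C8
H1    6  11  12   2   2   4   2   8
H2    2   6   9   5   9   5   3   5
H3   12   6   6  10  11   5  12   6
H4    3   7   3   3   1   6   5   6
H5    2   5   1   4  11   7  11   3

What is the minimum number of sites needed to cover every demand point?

Coverage sets (demand points within 5 of each site):
  H1: {C4, C5, C6, C7}
  H2: {C1, C4, C6, C7, C8}
  H3: {C6}
  H4: {C1, C3, C4, C5, C7}
  H5: {C1, C2, C3, C4, C8}
No single site covers all 8 demand points.
But {H1, H5} covers everything, so the minimum is 2.

2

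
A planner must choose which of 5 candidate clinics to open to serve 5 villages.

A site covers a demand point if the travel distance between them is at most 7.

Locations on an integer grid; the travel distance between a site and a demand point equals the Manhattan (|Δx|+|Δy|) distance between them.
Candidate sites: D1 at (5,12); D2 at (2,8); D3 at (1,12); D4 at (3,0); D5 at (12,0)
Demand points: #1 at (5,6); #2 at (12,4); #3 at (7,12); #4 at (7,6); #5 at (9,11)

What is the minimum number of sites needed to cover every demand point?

3

Coverage sets (demand points within 7 of each site):
  D1: {#1, #3, #5}
  D2: {#1, #4}
  D3: {#3}
  D4: {}
  D5: {#2}
No 2 sites suffice: every size-2 union leaves at least one demand point uncovered.
But {D1, D2, D5} covers everything, so the minimum is 3.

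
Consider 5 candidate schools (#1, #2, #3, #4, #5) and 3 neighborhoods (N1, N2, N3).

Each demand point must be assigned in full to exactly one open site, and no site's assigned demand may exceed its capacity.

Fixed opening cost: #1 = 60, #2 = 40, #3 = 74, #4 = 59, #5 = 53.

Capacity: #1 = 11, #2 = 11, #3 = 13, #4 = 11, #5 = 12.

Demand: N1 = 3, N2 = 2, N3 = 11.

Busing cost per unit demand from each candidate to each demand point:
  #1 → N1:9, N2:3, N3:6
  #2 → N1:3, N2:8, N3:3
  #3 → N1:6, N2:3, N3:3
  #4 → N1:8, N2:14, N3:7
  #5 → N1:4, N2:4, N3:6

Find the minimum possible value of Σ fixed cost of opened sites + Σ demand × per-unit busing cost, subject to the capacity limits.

146

Open {#2, #5}; cheapest assignment that respects the capacities:
  #2 (cap 11, load 11): N3 — cost 11×3 = 33
  #5 (cap 12, load 5): N1, N2 — cost 3×4 + 2×4 = 20
  Shipping 53, fixed 93 → total 146.
  Any other capacity-feasible assignment to {#2, #5} ships for at least 53.
Compare {#2, #3}: its best feasible assignment gives total 162.
Compare {#1, #2}: its best feasible assignment gives total 166.
Every other set of open sites that can feasibly serve all demand totals ≥ 162 even under its best assignment. Minimum: 146.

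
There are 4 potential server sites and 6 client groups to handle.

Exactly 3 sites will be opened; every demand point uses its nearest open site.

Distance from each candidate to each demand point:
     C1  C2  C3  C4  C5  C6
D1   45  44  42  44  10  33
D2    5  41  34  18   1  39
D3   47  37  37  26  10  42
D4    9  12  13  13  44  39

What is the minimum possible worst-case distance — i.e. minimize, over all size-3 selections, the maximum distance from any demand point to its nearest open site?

33

Open {D1, D2, D4}.
  Farthest demand point is C6 at distance 33 (to D1); all others are ≤ 33.
With {D1, D3, D4} the worst case is 33.
With {D1, D2, D3} the worst case is 37.
No size-3 selection achieves below 33.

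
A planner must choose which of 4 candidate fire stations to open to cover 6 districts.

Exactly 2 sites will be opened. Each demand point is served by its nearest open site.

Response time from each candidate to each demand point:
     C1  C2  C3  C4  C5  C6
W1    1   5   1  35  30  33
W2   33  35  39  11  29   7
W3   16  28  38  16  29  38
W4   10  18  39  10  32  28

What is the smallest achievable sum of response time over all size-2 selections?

Open {W1, W2}.
  C1→W1 1, C2→W1 5, C3→W1 1, C4→W2 11, C5→W2 29, C6→W2 7  ⇒ total 54.
Compare {W1, W4}: total 75.
Compare {W1, W3}: total 85.
No size-2 selection does better; minimum is 54.

54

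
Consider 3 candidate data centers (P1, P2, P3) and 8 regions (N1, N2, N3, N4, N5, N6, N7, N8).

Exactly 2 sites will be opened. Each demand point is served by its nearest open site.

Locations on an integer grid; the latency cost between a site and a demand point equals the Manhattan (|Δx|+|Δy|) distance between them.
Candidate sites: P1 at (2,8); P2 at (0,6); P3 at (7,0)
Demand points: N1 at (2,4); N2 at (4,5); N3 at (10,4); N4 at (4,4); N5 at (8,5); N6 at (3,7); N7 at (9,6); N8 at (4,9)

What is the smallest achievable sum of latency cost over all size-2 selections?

41

Open {P1, P3}.
  N1→P1 4, N2→P1 5, N3→P3 7, N4→P1 6, N5→P3 6, N6→P1 2, N7→P3 8, N8→P1 3  ⇒ total 41.
Compare {P2, P3}: total 47.
Compare {P1, P2}: total 50.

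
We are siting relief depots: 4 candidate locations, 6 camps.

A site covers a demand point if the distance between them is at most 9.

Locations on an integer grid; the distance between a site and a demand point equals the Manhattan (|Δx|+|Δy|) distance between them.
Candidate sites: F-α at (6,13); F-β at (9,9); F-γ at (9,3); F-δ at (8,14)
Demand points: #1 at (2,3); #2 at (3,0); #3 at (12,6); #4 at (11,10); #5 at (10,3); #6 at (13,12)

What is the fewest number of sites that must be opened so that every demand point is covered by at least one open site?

Coverage sets (demand points within 9 of each site):
  F-α: {#4, #6}
  F-β: {#3, #4, #5, #6}
  F-γ: {#1, #2, #3, #4, #5}
  F-δ: {#4, #6}
No single site covers all 6 demand points.
But {F-α, F-γ} covers everything, so the minimum is 2.

2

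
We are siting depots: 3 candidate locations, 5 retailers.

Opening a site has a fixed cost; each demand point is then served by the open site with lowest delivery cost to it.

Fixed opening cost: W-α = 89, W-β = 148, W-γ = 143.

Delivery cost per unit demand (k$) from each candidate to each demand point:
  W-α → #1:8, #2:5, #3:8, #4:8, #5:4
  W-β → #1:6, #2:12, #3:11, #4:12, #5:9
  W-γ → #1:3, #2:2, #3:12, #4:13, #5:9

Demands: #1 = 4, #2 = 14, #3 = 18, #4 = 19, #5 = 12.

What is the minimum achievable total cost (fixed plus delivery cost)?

535

Open {W-α}: assign each demand point to its cheapest open site.
  #1→W-α 4×8=32, #2→W-α 14×5=70, #3→W-α 18×8=144, #4→W-α 19×8=152, #5→W-α 12×4=48
  delivery cost 446, fixed 89 → total 535.
Compare {W-α, W-γ}: delivery cost 384 + fixed 232 = 616.
Compare {W-α, W-β}: delivery cost 438 + fixed 237 = 675.
Compare {W-γ}: delivery cost 611 + fixed 143 = 754.
All other subsets cost ≥ 616. Minimum total cost: 535.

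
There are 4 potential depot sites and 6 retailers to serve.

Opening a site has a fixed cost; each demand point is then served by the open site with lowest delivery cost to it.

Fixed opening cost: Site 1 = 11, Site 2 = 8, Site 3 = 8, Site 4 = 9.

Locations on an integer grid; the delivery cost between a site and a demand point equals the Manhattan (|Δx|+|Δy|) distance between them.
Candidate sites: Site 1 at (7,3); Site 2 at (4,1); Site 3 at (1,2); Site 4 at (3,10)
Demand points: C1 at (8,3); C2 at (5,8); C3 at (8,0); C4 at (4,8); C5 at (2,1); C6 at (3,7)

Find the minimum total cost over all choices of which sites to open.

Open {Site 2, Site 4}: assign each demand point to its cheapest open site.
  C1→Site 2 6, C2→Site 4 4, C3→Site 2 5, C4→Site 4 3, C5→Site 2 2, C6→Site 4 3
  delivery cost 23, fixed 17 → total 40.
Compare {Site 1, Site 4}: delivery cost 22 + fixed 20 = 42.
Compare {Site 2}: delivery cost 35 + fixed 8 = 43.
Compare {Site 1, Site 2, Site 4}: delivery cost 17 + fixed 28 = 45.
All other subsets cost ≥ 42. Minimum total cost: 40.

40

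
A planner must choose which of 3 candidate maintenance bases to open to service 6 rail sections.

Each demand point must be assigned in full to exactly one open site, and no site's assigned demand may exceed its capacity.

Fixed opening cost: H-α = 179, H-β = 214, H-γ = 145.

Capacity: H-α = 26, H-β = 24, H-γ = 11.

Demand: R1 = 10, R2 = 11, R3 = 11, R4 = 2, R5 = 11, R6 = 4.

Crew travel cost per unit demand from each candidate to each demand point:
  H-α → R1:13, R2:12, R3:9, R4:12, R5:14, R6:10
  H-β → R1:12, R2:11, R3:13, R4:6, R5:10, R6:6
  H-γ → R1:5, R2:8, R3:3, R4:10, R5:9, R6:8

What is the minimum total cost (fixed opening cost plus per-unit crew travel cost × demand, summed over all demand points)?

Open {H-α, H-β}; cheapest assignment that respects the capacities:
  H-α (cap 26, load 25): R1, R3, R6 — cost 10×13 + 11×9 + 4×10 = 269
  H-β (cap 24, load 24): R2, R4, R5 — cost 11×11 + 2×6 + 11×10 = 243
  Shipping 512, fixed 393 → total 905.
  Any other capacity-feasible assignment to {H-α, H-β} ships for at least 512.
Compare {H-α, H-β, H-γ}: its best feasible assignment gives total 965.
Every other set of open sites that can feasibly serve all demand totals ≥ 965 even under its best assignment. Minimum: 905.

905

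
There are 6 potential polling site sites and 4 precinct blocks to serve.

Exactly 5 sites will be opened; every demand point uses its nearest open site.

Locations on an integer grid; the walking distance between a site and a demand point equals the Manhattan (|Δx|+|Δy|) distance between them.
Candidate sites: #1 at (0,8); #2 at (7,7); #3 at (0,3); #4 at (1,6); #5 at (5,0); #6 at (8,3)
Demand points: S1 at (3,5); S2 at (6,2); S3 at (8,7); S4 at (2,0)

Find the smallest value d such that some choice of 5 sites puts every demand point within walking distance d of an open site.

3

Open {#1, #2, #3, #4, #5}.
  Farthest demand point is S1 at walking distance 3 (to #4); all others are ≤ 3.
With {#1, #2, #4, #5, #6} the worst case is 3.
With {#2, #3, #4, #5, #6} the worst case is 3.
No size-5 selection achieves below 3.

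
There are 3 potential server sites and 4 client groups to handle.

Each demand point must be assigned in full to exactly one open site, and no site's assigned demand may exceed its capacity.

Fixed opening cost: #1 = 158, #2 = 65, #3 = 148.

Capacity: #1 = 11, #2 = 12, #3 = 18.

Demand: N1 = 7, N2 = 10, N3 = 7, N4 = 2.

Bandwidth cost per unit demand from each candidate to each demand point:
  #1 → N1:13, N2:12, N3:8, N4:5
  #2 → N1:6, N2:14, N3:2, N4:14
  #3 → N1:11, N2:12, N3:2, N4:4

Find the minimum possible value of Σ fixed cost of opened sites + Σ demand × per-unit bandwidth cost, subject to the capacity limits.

Open {#2, #3}; cheapest assignment that respects the capacities:
  #2 (cap 12, load 9): N1, N4 — cost 7×6 + 2×14 = 70
  #3 (cap 18, load 17): N2, N3 — cost 10×12 + 7×2 = 134
  Shipping 204, fixed 213 → total 417.
  Any other capacity-feasible assignment to {#2, #3} ships for at least 204.
Compare {#1, #3}: its best feasible assignment gives total 525.
Compare {#1, #2, #3}: its best feasible assignment gives total 555.
Every other set of open sites that can feasibly serve all demand totals ≥ 525 even under its best assignment. Minimum: 417.

417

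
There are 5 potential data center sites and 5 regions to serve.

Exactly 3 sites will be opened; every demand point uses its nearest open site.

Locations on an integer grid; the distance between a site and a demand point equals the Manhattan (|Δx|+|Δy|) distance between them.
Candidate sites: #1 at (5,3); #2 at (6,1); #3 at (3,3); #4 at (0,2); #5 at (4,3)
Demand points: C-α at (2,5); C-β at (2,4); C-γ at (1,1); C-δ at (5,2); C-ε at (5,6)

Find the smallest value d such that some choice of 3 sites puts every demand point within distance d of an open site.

Open {#1, #3, #4}.
  Farthest demand point is C-α at distance 3 (to #3); all others are ≤ 3.
With {#1, #2, #3} the worst case is 4.
With {#1, #3, #5} the worst case is 4.
No size-3 selection achieves below 3.

3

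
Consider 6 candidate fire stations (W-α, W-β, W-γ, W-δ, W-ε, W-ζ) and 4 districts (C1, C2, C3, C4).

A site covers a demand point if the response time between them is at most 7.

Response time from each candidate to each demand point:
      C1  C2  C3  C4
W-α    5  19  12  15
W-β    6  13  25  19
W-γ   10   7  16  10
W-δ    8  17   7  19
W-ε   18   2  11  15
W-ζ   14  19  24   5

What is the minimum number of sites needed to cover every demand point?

Coverage sets (demand points within 7 of each site):
  W-α: {C1}
  W-β: {C1}
  W-γ: {C2}
  W-δ: {C3}
  W-ε: {C2}
  W-ζ: {C4}
No 3 sites suffice: every size-3 union leaves at least one demand point uncovered.
But {W-α, W-γ, W-δ, W-ζ} covers everything, so the minimum is 4.

4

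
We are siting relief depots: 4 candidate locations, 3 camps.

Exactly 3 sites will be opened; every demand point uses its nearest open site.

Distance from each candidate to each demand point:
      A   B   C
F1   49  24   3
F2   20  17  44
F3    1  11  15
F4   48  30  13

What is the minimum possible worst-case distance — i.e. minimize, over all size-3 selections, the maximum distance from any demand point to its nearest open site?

11

Open {F1, F2, F3}.
  Farthest demand point is B at distance 11 (to F3); all others are ≤ 11.
With {F1, F3, F4} the worst case is 11.
With {F2, F3, F4} the worst case is 13.
No size-3 selection achieves below 11.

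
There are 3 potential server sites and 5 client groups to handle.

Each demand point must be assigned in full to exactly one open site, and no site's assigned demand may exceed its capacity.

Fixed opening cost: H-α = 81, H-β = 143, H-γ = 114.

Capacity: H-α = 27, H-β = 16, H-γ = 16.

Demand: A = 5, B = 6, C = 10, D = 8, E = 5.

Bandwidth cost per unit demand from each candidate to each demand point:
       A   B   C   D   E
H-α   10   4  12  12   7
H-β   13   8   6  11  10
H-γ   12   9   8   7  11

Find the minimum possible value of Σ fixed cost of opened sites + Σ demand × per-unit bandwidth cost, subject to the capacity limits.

Open {H-α, H-γ}; cheapest assignment that respects the capacities:
  H-α (cap 27, load 24): A, B, D, E — cost 5×10 + 6×4 + 8×12 + 5×7 = 205
  H-γ (cap 16, load 10): C — cost 10×8 = 80
  Shipping 285, fixed 195 → total 480.
  Any other capacity-feasible assignment to {H-α, H-γ} ships for at least 285.
Compare {H-α, H-β}: its best feasible assignment gives total 489.
Compare {H-α, H-β, H-γ}: its best feasible assignment gives total 563.
Every other set of open sites that can feasibly serve all demand totals ≥ 489 even under its best assignment. Minimum: 480.

480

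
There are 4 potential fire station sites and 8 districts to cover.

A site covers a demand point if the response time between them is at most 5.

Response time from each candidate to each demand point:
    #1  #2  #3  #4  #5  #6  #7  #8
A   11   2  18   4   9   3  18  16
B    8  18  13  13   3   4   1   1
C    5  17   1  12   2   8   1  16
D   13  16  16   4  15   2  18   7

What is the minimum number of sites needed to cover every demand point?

Coverage sets (demand points within 5 of each site):
  A: {#2, #4, #6}
  B: {#5, #6, #7, #8}
  C: {#1, #3, #5, #7}
  D: {#4, #6}
No 2 sites suffice: every size-2 union leaves at least one demand point uncovered.
But {A, B, C} covers everything, so the minimum is 3.

3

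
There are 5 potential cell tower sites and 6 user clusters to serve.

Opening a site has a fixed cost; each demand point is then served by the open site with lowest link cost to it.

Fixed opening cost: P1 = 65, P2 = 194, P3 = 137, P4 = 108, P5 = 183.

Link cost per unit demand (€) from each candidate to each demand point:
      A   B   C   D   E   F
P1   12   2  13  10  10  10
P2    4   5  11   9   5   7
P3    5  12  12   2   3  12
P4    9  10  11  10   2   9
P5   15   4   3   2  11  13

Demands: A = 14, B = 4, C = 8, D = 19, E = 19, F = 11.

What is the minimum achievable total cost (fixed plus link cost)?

578

Open {P3}: assign each demand point to its cheapest open site.
  A→P3 14×5=70, B→P3 4×12=48, C→P3 8×12=96, D→P3 19×2=38, E→P3 19×3=57, F→P3 11×12=132
  link cost 441, fixed 137 → total 578.
Compare {P1, P3}: link cost 379 + fixed 202 = 581.
Compare {P3, P4}: link cost 373 + fixed 245 = 618.
Compare {P4, P5}: link cost 341 + fixed 291 = 632.
All other subsets cost ≥ 581. Minimum total cost: 578.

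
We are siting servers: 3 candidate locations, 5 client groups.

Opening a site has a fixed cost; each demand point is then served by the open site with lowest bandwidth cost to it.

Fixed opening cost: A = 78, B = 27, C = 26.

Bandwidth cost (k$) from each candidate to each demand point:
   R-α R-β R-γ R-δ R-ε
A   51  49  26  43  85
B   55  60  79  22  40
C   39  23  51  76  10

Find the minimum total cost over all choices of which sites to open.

Open {B, C}: assign each demand point to its cheapest open site.
  R-α→C 39, R-β→C 23, R-γ→C 51, R-δ→B 22, R-ε→C 10
  bandwidth cost 145, fixed 53 → total 198.
Compare {C}: bandwidth cost 199 + fixed 26 = 225.
Compare {A, C}: bandwidth cost 141 + fixed 104 = 245.
Compare {A, B, C}: bandwidth cost 120 + fixed 131 = 251.
All other subsets cost ≥ 225. Minimum total cost: 198.

198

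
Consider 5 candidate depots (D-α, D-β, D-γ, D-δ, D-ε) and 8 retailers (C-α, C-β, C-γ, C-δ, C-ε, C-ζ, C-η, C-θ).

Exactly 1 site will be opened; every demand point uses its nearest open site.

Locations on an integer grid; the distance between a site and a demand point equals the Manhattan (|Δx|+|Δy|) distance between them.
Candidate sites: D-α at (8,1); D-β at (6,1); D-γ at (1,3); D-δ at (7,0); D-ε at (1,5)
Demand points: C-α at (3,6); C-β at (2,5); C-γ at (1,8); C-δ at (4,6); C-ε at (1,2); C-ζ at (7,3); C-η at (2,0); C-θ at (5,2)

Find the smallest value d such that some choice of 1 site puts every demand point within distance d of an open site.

Open {D-γ}.
  Farthest demand point is C-δ at distance 6 (to D-γ); all others are ≤ 6.
With {D-ε} the worst case is 8.
With {D-β} the worst case is 12.
No size-1 selection achieves below 6.

6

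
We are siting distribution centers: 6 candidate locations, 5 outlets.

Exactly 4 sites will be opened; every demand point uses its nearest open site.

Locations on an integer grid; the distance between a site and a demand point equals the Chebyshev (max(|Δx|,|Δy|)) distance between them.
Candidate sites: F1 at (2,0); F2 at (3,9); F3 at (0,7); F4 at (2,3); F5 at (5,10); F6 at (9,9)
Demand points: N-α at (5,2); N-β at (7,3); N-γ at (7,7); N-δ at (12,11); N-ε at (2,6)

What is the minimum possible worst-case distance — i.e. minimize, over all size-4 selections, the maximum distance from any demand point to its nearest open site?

Open {F1, F2, F3, F6}.
  Farthest demand point is N-β at distance 5 (to F1); all others are ≤ 5.
With {F1, F2, F4, F6} the worst case is 5.
With {F1, F2, F5, F6} the worst case is 5.
No size-4 selection achieves below 5.

5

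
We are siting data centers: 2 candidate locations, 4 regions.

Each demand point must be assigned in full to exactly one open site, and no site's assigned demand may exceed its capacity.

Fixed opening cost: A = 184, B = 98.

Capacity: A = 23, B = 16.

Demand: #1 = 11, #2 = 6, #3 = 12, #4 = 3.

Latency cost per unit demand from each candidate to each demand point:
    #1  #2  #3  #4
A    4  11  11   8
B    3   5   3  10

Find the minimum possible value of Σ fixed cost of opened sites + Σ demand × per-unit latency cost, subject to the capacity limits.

452

Open {A, B}; cheapest assignment that respects the capacities:
  A (cap 23, load 20): #1, #2, #4 — cost 11×4 + 6×11 + 3×8 = 134
  B (cap 16, load 12): #3 — cost 12×3 = 36
  Shipping 170, fixed 282 → total 452.
  Any other capacity-feasible assignment to {A, B} ships for at least 170.
Total demand is 32 and no other set of sites has combined capacity ≥ 32, so {A, B} is the only feasible choice of open sites. Minimum: 452.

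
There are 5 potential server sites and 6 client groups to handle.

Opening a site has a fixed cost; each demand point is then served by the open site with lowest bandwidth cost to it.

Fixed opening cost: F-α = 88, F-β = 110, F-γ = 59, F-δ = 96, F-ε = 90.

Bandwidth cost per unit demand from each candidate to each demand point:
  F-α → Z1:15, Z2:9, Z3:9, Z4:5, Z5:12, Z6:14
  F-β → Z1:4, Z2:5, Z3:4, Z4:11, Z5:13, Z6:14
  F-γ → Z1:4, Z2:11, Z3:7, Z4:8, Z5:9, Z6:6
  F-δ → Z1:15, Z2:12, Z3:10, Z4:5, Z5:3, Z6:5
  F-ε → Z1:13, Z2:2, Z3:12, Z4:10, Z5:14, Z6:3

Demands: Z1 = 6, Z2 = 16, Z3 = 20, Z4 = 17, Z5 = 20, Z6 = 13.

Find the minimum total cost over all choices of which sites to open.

600

Open {F-β, F-δ}: assign each demand point to its cheapest open site.
  Z1→F-β 6×4=24, Z2→F-β 16×5=80, Z3→F-β 20×4=80, Z4→F-δ 17×5=85, Z5→F-δ 20×3=60, Z6→F-δ 13×5=65
  bandwidth cost 394, fixed 206 → total 600.
Compare {F-β, F-δ, F-ε}: bandwidth cost 320 + fixed 296 = 616.
Compare {F-γ, F-δ, F-ε}: bandwidth cost 380 + fixed 245 = 625.
Compare {F-β, F-γ, F-δ}: bandwidth cost 394 + fixed 265 = 659.
All other subsets cost ≥ 616. Minimum total cost: 600.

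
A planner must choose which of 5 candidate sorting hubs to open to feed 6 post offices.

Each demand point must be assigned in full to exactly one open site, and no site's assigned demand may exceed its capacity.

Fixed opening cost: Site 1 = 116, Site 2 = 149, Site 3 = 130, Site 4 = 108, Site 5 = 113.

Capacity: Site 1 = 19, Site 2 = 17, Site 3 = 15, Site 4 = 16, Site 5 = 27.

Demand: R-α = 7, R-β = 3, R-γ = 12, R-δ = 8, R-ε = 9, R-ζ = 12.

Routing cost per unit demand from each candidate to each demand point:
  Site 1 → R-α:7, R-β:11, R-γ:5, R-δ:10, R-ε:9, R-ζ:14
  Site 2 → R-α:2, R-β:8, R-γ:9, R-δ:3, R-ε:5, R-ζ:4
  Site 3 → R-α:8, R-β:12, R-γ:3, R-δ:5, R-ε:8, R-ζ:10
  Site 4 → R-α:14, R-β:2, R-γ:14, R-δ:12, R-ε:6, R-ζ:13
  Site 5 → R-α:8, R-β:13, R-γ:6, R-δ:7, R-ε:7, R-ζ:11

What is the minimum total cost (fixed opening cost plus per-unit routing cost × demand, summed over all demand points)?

Open {Site 2, Site 4, Site 5}; cheapest assignment that respects the capacities:
  Site 2 (cap 17, load 12): R-ζ — cost 12×4 = 48
  Site 4 (cap 16, load 12): R-β, R-ε — cost 3×2 + 9×6 = 60
  Site 5 (cap 27, load 27): R-α, R-γ, R-δ — cost 7×8 + 12×6 + 8×7 = 184
  Shipping 292, fixed 370 → total 662.
  Any other capacity-feasible assignment to {Site 2, Site 4, Site 5} ships for at least 292.
Compare {Site 2, Site 3, Site 5}: its best feasible assignment gives total 675.
Compare {Site 1, Site 2, Site 5}: its best feasible assignment gives total 678.
Every other set of open sites that can feasibly serve all demand totals ≥ 675 even under its best assignment. Minimum: 662.

662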